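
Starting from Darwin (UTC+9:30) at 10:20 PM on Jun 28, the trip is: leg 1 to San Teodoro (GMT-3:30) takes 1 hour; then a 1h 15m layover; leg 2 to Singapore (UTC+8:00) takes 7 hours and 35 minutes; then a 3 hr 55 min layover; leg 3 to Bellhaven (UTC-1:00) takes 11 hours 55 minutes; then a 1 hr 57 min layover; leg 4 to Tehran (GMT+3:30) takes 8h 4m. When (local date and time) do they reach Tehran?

Convert departure to UTC: 10:20 PM − 9:30 = 12:50 PM UTC on Jun 28.
Add 1 hour leg 1 → 1:50 PM UTC.
Add 1 hour and 15 minutes layover in San Teodoro → 3:05 PM UTC.
Add 7 hours 35 minutes leg 2 → 10:40 PM UTC.
Add 3 hours 55 minutes layover in Singapore → 2:35 AM UTC (Jun 29).
Add 11 hours and 55 minutes leg 3 → 2:30 PM UTC.
Add 1 hour 57 minutes layover in Bellhaven → 4:27 PM UTC.
Add 8 hours and 4 minutes leg 4 → 12:31 AM UTC (Jun 30).
Tehran is UTC+3:30, so local arrival = 12:31 AM + 3:30 = 4:01 AM on Jun 30.

4:01 AM on June 30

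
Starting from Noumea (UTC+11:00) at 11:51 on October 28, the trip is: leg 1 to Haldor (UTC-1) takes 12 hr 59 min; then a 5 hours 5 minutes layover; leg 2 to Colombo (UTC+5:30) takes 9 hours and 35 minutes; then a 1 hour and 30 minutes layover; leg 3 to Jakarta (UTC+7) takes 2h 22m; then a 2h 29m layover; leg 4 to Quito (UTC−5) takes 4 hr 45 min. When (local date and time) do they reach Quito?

10:36 on October 29

Convert departure to UTC: 11:51 − 11:00 = 00:51 UTC on Oct 28.
Add 12 hours and 59 minutes leg 1 → 13:50 UTC.
Add 5 hours 5 minutes layover in Haldor → 18:55 UTC.
Add 9 hours 35 minutes leg 2 → 04:30 UTC (Oct 29).
Add 1 hour 30 minutes layover in Colombo → 06:00 UTC.
Add 2 hours 22 minutes leg 3 → 08:22 UTC.
Add 2 hours and 29 minutes layover in Jakarta → 10:51 UTC.
Add 4 hours and 45 minutes leg 4 → 15:36 UTC.
Quito is UTC−5:00, so local arrival = 15:36 − 5:00 = 10:36 on Oct 29.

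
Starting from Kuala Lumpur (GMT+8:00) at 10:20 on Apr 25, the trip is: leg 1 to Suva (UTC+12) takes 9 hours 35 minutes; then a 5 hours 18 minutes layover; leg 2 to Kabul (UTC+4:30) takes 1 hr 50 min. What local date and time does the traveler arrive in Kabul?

Convert departure to UTC: 10:20 − 8:00 = 02:20 UTC on Apr 25.
Add 9 hours and 35 minutes leg 1 → 11:55 UTC.
Add 5 hours 18 minutes layover in Suva → 17:13 UTC.
Add 1 hour and 50 minutes leg 2 → 19:03 UTC.
Kabul is UTC+4:30, so local arrival = 19:03 + 4:30 = 23:33 on Apr 25.

23:33 on April 25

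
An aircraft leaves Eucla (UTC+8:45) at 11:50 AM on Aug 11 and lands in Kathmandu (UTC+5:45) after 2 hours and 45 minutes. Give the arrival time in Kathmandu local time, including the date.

11:35 AM on August 11

Convert departure to UTC: 11:50 AM − 8:45 = 3:05 AM UTC on Aug 11.
Add 2 hours and 45 minutes travel time → 5:50 AM UTC.
Kathmandu is UTC+5:45, so local arrival = 5:50 AM + 5:45 = 11:35 AM on Aug 11.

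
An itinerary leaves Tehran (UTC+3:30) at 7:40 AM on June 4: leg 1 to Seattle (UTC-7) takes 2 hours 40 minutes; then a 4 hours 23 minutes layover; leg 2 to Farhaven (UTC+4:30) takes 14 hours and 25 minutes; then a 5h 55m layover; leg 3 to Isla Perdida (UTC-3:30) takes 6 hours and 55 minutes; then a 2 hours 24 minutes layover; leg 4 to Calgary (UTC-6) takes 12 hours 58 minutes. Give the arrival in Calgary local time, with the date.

11:50 PM on June 5

Convert departure to UTC: 7:40 AM − 3:30 = 4:10 AM UTC on Jun 4.
Add 2 hours 40 minutes leg 1 → 6:50 AM UTC.
Add 4 hours and 23 minutes layover in Seattle → 11:13 AM UTC.
Add 14 hours 25 minutes leg 2 → 1:38 AM UTC (Jun 5).
Add 5 hours and 55 minutes layover in Farhaven → 7:33 AM UTC.
Add 6 hours 55 minutes leg 3 → 2:28 PM UTC.
Add 2 hours and 24 minutes layover in Isla Perdida → 4:52 PM UTC.
Add 12 hours 58 minutes leg 4 → 5:50 AM UTC (Jun 6).
Calgary is UTC−6:00, so local arrival = 5:50 AM − 6:00 = 11:50 PM on Jun 5.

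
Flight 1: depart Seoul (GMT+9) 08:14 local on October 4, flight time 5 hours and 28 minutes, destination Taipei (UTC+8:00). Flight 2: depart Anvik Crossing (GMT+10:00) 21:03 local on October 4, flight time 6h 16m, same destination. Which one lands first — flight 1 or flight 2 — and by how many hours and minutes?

the first, by 12 hours 37 minutes

Flight 1 in UTC: 08:14 − 9:00 = 23:14 on Oct 3.
+5 hours 28 minutes → arrive 04:42 UTC on Oct 4.
Flight 2 in UTC: 21:03 − 10:00 = 11:03 on Oct 4.
+6 hours 16 minutes → arrive 17:19 UTC on Oct 4.
Flight 1 lands earlier by 12 hours 37 minutes.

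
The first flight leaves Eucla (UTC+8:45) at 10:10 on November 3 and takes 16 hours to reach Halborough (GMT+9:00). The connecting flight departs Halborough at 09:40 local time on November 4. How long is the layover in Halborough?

Convert departure to UTC: 10:10 − 8:45 = 01:25 UTC on Nov 3.
Add 16 hours flight time → 17:25 UTC.
Halborough is UTC+9:00, so local arrival = 17:25 + 9:00 = 02:25 on Nov 4.
Layover = 09:40 − 02:25 = 7 hours 15 minutes.

7 hours 15 minutes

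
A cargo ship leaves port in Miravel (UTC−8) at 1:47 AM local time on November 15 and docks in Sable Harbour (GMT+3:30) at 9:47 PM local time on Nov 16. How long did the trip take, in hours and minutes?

32 hours 30 minutes

Departure in UTC: 1:47 AM + 8:00 = 9:47 AM on Nov 15.
Arrival in UTC: 9:47 PM − 3:30 = 6:17 PM on Nov 16.
Elapsed = 6:17 PM − 9:47 AM (+1 day) = 32 hours 30 minutes.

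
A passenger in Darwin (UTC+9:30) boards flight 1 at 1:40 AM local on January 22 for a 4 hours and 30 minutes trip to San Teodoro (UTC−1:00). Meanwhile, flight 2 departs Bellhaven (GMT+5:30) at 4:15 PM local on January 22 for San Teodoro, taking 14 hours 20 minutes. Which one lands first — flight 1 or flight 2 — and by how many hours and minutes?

Flight 1 in UTC: 1:40 AM − 9:30 = 4:10 PM on Jan 21.
+4 hours 30 minutes → arrive 8:40 PM UTC on Jan 21.
Flight 2 in UTC: 4:15 PM − 5:30 = 10:45 AM on Jan 22.
+14 hours 20 minutes → arrive 1:05 AM UTC on Jan 23.
Flight 1 lands earlier by 28 hours 25 minutes.

the first, by 28 hours 25 minutes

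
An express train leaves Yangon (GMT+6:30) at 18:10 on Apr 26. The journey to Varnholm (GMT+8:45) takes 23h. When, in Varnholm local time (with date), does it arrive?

19:25 on April 27

Convert departure to UTC: 18:10 − 6:30 = 11:40 UTC on Apr 26.
Add 23 hours travel time → 10:40 UTC (Apr 27).
Varnholm is UTC+8:45, so local arrival = 10:40 + 8:45 = 19:25 on Apr 27.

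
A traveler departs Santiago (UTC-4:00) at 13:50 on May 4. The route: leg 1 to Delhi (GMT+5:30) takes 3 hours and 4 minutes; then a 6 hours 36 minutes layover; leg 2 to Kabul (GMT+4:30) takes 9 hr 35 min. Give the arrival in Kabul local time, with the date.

Convert departure to UTC: 13:50 + 4:00 = 17:50 UTC on May 4.
Add 3 hours and 4 minutes leg 1 → 20:54 UTC.
Add 6 hours and 36 minutes layover in Delhi → 03:30 UTC (May 5).
Add 9 hours and 35 minutes leg 2 → 13:05 UTC.
Kabul is UTC+4:30, so local arrival = 13:05 + 4:30 = 17:35 on May 5.

17:35 on May 5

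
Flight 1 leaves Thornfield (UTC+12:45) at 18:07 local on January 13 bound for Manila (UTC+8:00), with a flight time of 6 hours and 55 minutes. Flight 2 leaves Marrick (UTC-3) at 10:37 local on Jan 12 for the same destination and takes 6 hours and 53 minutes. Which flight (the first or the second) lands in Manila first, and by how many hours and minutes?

the second, by 15 hours 47 minutes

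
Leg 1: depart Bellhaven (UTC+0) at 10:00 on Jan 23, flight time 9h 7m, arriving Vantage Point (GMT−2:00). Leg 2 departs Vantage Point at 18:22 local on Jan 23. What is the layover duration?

1 hour 15 minutes

Bellhaven is at UTC+0, so departure is already 10:00 UTC on Jan 23.
Add 9 hours and 7 minutes flight time → 19:07 UTC.
Vantage Point is UTC−2:00, so local arrival = 19:07 − 2:00 = 17:07 on Jan 23.
Layover = 18:22 − 17:07 = 1 hour 15 minutes.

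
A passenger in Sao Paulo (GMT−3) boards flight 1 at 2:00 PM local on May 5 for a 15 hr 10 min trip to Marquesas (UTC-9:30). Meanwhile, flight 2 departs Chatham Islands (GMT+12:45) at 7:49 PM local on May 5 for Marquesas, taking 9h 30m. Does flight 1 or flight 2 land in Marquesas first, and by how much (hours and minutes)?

the second, by 15 hours 36 minutes

Flight 1 in UTC: 2:00 PM + 3:00 = 5:00 PM on May 5.
+15 hours 10 minutes → arrive 8:10 AM UTC on May 6.
Flight 2 in UTC: 7:49 PM − 12:45 = 7:04 AM on May 5.
+9 hours 30 minutes → arrive 4:34 PM UTC on May 5.
Flight 2 lands earlier by 15 hours 36 minutes.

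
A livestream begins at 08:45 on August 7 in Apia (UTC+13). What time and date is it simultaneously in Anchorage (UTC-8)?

11:45 on August 6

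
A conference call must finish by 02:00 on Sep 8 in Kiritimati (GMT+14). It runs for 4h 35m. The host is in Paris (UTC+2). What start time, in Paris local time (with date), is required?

09:25 on September 7

Target end time in UTC: 02:00 − 14:00 = 12:00 on Sep 7.
Subtract 4 hours 35 minutes → start 07:25 UTC on Sep 7.
Paris is UTC+2:00: 07:25 + 2:00 = 09:25 on Sep 7.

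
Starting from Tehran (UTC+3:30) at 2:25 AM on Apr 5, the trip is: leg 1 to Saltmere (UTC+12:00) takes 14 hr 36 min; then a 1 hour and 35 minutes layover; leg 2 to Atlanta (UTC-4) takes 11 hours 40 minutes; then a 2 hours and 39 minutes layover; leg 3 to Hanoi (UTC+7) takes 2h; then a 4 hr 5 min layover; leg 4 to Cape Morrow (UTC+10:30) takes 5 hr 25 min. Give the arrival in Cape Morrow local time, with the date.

3:25 AM on April 7

Convert departure to UTC: 2:25 AM − 3:30 = 10:55 PM UTC on Apr 4.
Add 14 hours 36 minutes leg 1 → 1:31 PM UTC (Apr 5).
Add 1 hour and 35 minutes layover in Saltmere → 3:06 PM UTC.
Add 11 hours and 40 minutes leg 2 → 2:46 AM UTC (Apr 6).
Add 2 hours and 39 minutes layover in Atlanta → 5:25 AM UTC.
Add 2 hours leg 3 → 7:25 AM UTC.
Add 4 hours and 5 minutes layover in Hanoi → 11:30 AM UTC.
Add 5 hours 25 minutes leg 4 → 4:55 PM UTC.
Cape Morrow is UTC+10:30, so local arrival = 4:55 PM + 10:30 = 3:25 AM on Apr 7.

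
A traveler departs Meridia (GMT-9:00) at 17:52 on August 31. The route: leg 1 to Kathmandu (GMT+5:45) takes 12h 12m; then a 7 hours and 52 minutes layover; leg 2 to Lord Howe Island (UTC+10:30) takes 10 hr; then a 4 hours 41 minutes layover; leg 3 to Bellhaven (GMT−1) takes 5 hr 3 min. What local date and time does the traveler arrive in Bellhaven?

Convert departure to UTC: 17:52 + 9:00 = 02:52 UTC on Sep 1.
Add 12 hours and 12 minutes leg 1 → 15:04 UTC.
Add 7 hours and 52 minutes layover in Kathmandu → 22:56 UTC.
Add 10 hours leg 2 → 08:56 UTC (Sep 2).
Add 4 hours and 41 minutes layover in Lord Howe Island → 13:37 UTC.
Add 5 hours 3 minutes leg 3 → 18:40 UTC.
Bellhaven is UTC−1:00, so local arrival = 18:40 − 1:00 = 17:40 on Sep 2.

17:40 on September 2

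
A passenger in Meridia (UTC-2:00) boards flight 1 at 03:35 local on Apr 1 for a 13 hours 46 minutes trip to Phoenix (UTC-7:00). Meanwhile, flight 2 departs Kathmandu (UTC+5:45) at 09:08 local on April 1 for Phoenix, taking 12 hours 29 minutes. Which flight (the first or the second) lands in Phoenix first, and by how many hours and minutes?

Flight 1 in UTC: 03:35 + 2:00 = 05:35 on Apr 1.
+13 hours and 46 minutes → arrive 19:21 UTC on Apr 1.
Flight 2 in UTC: 09:08 − 5:45 = 03:23 on Apr 1.
+12 hours and 29 minutes → arrive 15:52 UTC on Apr 1.
Flight 2 lands earlier by 3 hours 29 minutes.

the second, by 3 hours 29 minutes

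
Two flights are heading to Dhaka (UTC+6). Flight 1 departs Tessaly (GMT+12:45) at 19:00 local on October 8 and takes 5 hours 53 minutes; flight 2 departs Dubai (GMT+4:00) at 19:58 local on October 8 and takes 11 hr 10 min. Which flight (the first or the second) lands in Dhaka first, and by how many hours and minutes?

the first, by 15 hours

Flight 1 in UTC: 19:00 − 12:45 = 06:15 on Oct 8.
+5 hours and 53 minutes → arrive 12:08 UTC on Oct 8.
Flight 2 in UTC: 19:58 − 4:00 = 15:58 on Oct 8.
+11 hours 10 minutes → arrive 03:08 UTC on Oct 9.
Flight 1 lands earlier by 15 hours.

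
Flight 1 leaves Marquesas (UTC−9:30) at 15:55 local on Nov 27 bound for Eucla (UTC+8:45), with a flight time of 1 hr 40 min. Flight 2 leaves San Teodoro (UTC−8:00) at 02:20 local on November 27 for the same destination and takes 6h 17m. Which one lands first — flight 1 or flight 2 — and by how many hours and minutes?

Flight 1 in UTC: 15:55 + 9:30 = 01:25 on Nov 28.
+1 hour 40 minutes → arrive 03:05 UTC on Nov 28.
Flight 2 in UTC: 02:20 + 8:00 = 10:20 on Nov 27.
+6 hours and 17 minutes → arrive 16:37 UTC on Nov 27.
Flight 2 lands earlier by 10 hours 28 minutes.

the second, by 10 hours 28 minutes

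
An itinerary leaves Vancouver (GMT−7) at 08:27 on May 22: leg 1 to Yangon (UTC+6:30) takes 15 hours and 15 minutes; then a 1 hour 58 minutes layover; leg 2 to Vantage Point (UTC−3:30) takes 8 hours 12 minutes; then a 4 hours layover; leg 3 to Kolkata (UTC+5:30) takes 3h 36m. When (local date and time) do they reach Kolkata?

Convert departure to UTC: 08:27 + 7:00 = 15:27 UTC on May 22.
Add 15 hours 15 minutes leg 1 → 06:42 UTC (May 23).
Add 1 hour and 58 minutes layover in Yangon → 08:40 UTC.
Add 8 hours 12 minutes leg 2 → 16:52 UTC.
Add 4 hours layover in Vantage Point → 20:52 UTC.
Add 3 hours and 36 minutes leg 3 → 00:28 UTC (May 24).
Kolkata is UTC+5:30, so local arrival = 00:28 + 5:30 = 05:58 on May 24.

05:58 on May 24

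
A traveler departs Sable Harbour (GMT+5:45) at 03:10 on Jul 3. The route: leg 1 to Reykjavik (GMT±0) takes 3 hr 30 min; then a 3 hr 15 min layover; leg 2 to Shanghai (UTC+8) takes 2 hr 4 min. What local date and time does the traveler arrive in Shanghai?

Convert departure to UTC: 03:10 − 5:45 = 21:25 UTC on Jul 2.
Add 3 hours 30 minutes leg 1 → 00:55 UTC (Jul 3).
Add 3 hours 15 minutes layover in Reykjavik → 04:10 UTC.
Add 2 hours and 4 minutes leg 2 → 06:14 UTC.
Shanghai is UTC+8:00, so local arrival = 06:14 + 8:00 = 14:14 on Jul 3.

14:14 on July 3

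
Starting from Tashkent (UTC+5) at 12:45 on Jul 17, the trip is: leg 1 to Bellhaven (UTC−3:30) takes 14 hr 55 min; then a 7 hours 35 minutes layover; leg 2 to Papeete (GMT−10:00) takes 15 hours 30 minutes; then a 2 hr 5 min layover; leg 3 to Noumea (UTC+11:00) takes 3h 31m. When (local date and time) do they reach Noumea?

Convert departure to UTC: 12:45 − 5:00 = 07:45 UTC on Jul 17.
Add 14 hours and 55 minutes leg 1 → 22:40 UTC.
Add 7 hours 35 minutes layover in Bellhaven → 06:15 UTC (Jul 18).
Add 15 hours 30 minutes leg 2 → 21:45 UTC.
Add 2 hours and 5 minutes layover in Papeete → 23:50 UTC.
Add 3 hours and 31 minutes leg 3 → 03:21 UTC (Jul 19).
Noumea is UTC+11:00, so local arrival = 03:21 + 11:00 = 14:21 on Jul 19.

14:21 on Jul 19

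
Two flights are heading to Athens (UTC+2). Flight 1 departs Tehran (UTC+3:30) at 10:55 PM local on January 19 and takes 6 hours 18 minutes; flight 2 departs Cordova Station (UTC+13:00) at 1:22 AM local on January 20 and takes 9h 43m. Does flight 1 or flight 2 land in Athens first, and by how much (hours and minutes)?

Flight 1 in UTC: 10:55 PM − 3:30 = 7:25 PM on Jan 19.
+6 hours 18 minutes → arrive 1:43 AM UTC on Jan 20.
Flight 2 in UTC: 1:22 AM − 13:00 = 12:22 PM on Jan 19.
+9 hours and 43 minutes → arrive 10:05 PM UTC on Jan 19.
Flight 2 lands earlier by 3 hours 38 minutes.

the second, by 3 hours 38 minutes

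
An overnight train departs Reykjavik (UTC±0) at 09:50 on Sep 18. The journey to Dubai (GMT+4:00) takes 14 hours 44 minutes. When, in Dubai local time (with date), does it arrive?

04:34 on Sep 19

Dubai is 4:00 ahead of Reykjavik.
After 14 hours and 44 minutes it is 00:34 (Sep 19) in Reykjavik.
Shift by the zone difference: 00:34 + 4:00 = 04:34 on Sep 19 in Dubai.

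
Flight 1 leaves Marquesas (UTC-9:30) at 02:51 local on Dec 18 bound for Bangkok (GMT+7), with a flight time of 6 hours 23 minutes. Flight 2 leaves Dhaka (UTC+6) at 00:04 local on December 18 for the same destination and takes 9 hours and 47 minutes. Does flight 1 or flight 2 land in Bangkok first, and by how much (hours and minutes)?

Flight 1 in UTC: 02:51 + 9:30 = 12:21 on Dec 18.
+6 hours and 23 minutes → arrive 18:44 UTC on Dec 18.
Flight 2 in UTC: 00:04 − 6:00 = 18:04 on Dec 17.
+9 hours and 47 minutes → arrive 03:51 UTC on Dec 18.
Flight 2 lands earlier by 14 hours 53 minutes.

the second, by 14 hours 53 minutes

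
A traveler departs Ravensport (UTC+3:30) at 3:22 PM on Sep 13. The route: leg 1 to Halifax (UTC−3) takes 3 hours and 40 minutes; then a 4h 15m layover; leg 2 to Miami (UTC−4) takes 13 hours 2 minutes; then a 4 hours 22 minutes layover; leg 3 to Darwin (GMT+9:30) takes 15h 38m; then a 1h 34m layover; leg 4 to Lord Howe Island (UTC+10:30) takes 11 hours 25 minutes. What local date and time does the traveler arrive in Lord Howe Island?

Convert departure to UTC: 3:22 PM − 3:30 = 11:52 AM UTC on Sep 13.
Add 3 hours 40 minutes leg 1 → 3:32 PM UTC.
Add 4 hours and 15 minutes layover in Halifax → 7:47 PM UTC.
Add 13 hours 2 minutes leg 2 → 8:49 AM UTC (Sep 14).
Add 4 hours and 22 minutes layover in Miami → 1:11 PM UTC.
Add 15 hours and 38 minutes leg 3 → 4:49 AM UTC (Sep 15).
Add 1 hour 34 minutes layover in Darwin → 6:23 AM UTC.
Add 11 hours and 25 minutes leg 4 → 5:48 PM UTC.
Lord Howe Island is UTC+10:30, so local arrival = 5:48 PM + 10:30 = 4:18 AM on Sep 16.

4:18 AM on September 16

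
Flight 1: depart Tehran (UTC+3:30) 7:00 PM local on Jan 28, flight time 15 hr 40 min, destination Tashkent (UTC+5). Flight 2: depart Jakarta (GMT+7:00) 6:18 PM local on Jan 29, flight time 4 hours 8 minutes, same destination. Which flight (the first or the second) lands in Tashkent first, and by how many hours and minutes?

the first, by 8 hours 16 minutes

Flight 1 in UTC: 7:00 PM − 3:30 = 3:30 PM on Jan 28.
+15 hours 40 minutes → arrive 7:10 AM UTC on Jan 29.
Flight 2 in UTC: 6:18 PM − 7:00 = 11:18 AM on Jan 29.
+4 hours and 8 minutes → arrive 3:26 PM UTC on Jan 29.
Flight 1 lands earlier by 8 hours 16 minutes.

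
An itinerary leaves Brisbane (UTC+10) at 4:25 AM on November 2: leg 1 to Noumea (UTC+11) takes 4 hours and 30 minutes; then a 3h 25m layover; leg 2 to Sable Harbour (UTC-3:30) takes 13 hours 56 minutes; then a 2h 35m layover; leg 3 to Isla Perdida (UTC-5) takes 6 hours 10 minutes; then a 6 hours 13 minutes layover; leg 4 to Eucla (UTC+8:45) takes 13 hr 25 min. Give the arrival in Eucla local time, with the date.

5:24 AM on Nov 4

Convert departure to UTC: 4:25 AM − 10:00 = 6:25 PM UTC on Nov 1.
Add 4 hours and 30 minutes leg 1 → 10:55 PM UTC.
Add 3 hours 25 minutes layover in Noumea → 2:20 AM UTC (Nov 2).
Add 13 hours 56 minutes leg 2 → 4:16 PM UTC.
Add 2 hours 35 minutes layover in Sable Harbour → 6:51 PM UTC.
Add 6 hours and 10 minutes leg 3 → 1:01 AM UTC (Nov 3).
Add 6 hours and 13 minutes layover in Isla Perdida → 7:14 AM UTC.
Add 13 hours and 25 minutes leg 4 → 8:39 PM UTC.
Eucla is UTC+8:45, so local arrival = 8:39 PM + 8:45 = 5:24 AM on Nov 4.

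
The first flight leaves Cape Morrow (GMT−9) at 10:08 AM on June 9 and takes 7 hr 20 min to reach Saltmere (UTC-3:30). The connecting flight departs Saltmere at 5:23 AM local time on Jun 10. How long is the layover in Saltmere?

6 hours 25 minutes

Convert departure to UTC: 10:08 AM + 9:00 = 7:08 PM UTC on Jun 9.
Add 7 hours 20 minutes flight time → 2:28 AM UTC (Jun 10).
Saltmere is UTC−3:30, so local arrival = 2:28 AM − 3:30 = 10:58 PM on Jun 9.
Layover = 5:23 AM − 10:58 PM (+1 day) = 6 hours 25 minutes.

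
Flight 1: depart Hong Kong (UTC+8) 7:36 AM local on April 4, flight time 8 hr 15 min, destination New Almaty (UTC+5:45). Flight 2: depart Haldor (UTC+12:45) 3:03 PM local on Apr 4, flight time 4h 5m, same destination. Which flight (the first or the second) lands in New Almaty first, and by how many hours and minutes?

the second, by 1 hour 28 minutes

Flight 1 in UTC: 7:36 AM − 8:00 = 11:36 PM on Apr 3.
+8 hours 15 minutes → arrive 7:51 AM UTC on Apr 4.
Flight 2 in UTC: 3:03 PM − 12:45 = 2:18 AM on Apr 4.
+4 hours 5 minutes → arrive 6:23 AM UTC on Apr 4.
Flight 2 lands earlier by 1 hour 28 minutes.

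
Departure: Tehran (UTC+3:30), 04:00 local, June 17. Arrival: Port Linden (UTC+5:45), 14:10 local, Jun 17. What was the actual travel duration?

7 hours 55 minutes

Port Linden is 2:15 ahead of Tehran.
Clock-face elapsed time (ignoring zones) is 10 hours 10 minutes.
Actual elapsed = 10 hours 10 minutes − 2:15 = 7 hours 55 minutes.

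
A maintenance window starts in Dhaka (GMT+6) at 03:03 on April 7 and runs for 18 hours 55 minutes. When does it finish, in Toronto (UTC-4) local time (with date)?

Convert start to UTC: 03:03 − 6:00 = 21:03 UTC on Apr 6.
Add 18 hours and 55 minutes duration → 15:58 UTC (Apr 7).
Toronto is UTC−4:00, so local end time = 15:58 − 4:00 = 11:58 on Apr 7.

11:58 on April 7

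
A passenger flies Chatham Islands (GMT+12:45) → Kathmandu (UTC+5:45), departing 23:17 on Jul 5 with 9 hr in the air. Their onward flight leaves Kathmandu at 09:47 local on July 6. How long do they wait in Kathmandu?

Convert departure to UTC: 23:17 − 12:45 = 10:32 UTC on Jul 5.
Add 9 hours flight time → 19:32 UTC.
Kathmandu is UTC+5:45, so local arrival = 19:32 + 5:45 = 01:17 on Jul 6.
Layover = 09:47 − 01:17 = 8 hours 30 minutes.

8 hours 30 minutes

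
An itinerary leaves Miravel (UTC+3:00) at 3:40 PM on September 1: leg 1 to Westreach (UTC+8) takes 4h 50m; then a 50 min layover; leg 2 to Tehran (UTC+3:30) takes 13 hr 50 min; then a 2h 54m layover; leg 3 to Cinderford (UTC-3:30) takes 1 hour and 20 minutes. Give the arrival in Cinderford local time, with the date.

Convert departure to UTC: 3:40 PM − 3:00 = 12:40 PM UTC on Sep 1.
Add 4 hours and 50 minutes leg 1 → 5:30 PM UTC.
Add 50 minutes layover in Westreach → 6:20 PM UTC.
Add 13 hours 50 minutes leg 2 → 8:10 AM UTC (Sep 2).
Add 2 hours 54 minutes layover in Tehran → 11:04 AM UTC.
Add 1 hour 20 minutes leg 3 → 12:24 PM UTC.
Cinderford is UTC−3:30, so local arrival = 12:24 PM − 3:30 = 8:54 AM on Sep 2.

8:54 AM on September 2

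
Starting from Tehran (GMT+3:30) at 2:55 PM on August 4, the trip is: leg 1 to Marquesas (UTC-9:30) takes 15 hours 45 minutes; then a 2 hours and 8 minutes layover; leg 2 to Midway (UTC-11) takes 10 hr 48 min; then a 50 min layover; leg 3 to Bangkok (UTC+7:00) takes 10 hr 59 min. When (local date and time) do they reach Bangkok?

Convert departure to UTC: 2:55 PM − 3:30 = 11:25 AM UTC on Aug 4.
Add 15 hours 45 minutes leg 1 → 3:10 AM UTC (Aug 5).
Add 2 hours and 8 minutes layover in Marquesas → 5:18 AM UTC.
Add 10 hours 48 minutes leg 2 → 4:06 PM UTC.
Add 50 minutes layover in Midway → 4:56 PM UTC.
Add 10 hours and 59 minutes leg 3 → 3:55 AM UTC (Aug 6).
Bangkok is UTC+7:00, so local arrival = 3:55 AM + 7:00 = 10:55 AM on Aug 6.

10:55 AM on August 6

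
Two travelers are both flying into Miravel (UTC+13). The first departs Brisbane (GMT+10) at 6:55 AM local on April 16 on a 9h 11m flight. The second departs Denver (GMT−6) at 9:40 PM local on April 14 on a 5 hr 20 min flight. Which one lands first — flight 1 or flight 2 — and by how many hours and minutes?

Flight 1 in UTC: 6:55 AM − 10:00 = 8:55 PM on Apr 15.
+9 hours 11 minutes → arrive 6:06 AM UTC on Apr 16.
Flight 2 in UTC: 9:40 PM + 6:00 = 3:40 AM on Apr 15.
+5 hours 20 minutes → arrive 9:00 AM UTC on Apr 15.
Flight 2 lands earlier by 21 hours 6 minutes.

the second, by 21 hours 6 minutes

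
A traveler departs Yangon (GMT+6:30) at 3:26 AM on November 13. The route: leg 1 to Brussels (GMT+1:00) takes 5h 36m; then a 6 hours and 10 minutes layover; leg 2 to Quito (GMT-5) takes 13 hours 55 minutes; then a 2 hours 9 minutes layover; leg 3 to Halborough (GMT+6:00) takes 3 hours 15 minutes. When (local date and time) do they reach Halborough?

Convert departure to UTC: 3:26 AM − 6:30 = 8:56 PM UTC on Nov 12.
Add 5 hours and 36 minutes leg 1 → 2:32 AM UTC (Nov 13).
Add 6 hours 10 minutes layover in Brussels → 8:42 AM UTC.
Add 13 hours and 55 minutes leg 2 → 10:37 PM UTC.
Add 2 hours and 9 minutes layover in Quito → 12:46 AM UTC (Nov 14).
Add 3 hours and 15 minutes leg 3 → 4:01 AM UTC.
Halborough is UTC+6:00, so local arrival = 4:01 AM + 6:00 = 10:01 AM on Nov 14.

10:01 AM on Nov 14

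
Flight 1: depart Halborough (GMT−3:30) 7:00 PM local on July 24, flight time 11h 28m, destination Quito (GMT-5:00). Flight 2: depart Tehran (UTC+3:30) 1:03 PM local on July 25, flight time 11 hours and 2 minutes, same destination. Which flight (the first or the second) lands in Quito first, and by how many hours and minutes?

the first, by 10 hours 37 minutes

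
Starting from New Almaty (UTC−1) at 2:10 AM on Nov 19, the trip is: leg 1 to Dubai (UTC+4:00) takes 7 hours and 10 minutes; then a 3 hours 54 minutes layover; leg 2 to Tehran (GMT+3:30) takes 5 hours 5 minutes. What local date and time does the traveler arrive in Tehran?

10:49 PM on November 19

Convert departure to UTC: 2:10 AM + 1:00 = 3:10 AM UTC on Nov 19.
Add 7 hours and 10 minutes leg 1 → 10:20 AM UTC.
Add 3 hours and 54 minutes layover in Dubai → 2:14 PM UTC.
Add 5 hours and 5 minutes leg 2 → 7:19 PM UTC.
Tehran is UTC+3:30, so local arrival = 7:19 PM + 3:30 = 10:49 PM on Nov 19.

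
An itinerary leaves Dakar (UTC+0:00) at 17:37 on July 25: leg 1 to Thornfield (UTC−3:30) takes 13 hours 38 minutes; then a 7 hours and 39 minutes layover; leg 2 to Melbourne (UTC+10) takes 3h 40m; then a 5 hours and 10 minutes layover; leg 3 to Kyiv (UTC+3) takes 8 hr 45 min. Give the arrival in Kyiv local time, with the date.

11:29 on July 27

Dakar is at UTC+0, so departure is already 17:37 UTC on Jul 25.
Add 13 hours 38 minutes leg 1 → 07:15 UTC (Jul 26).
Add 7 hours and 39 minutes layover in Thornfield → 14:54 UTC.
Add 3 hours 40 minutes leg 2 → 18:34 UTC.
Add 5 hours 10 minutes layover in Melbourne → 23:44 UTC.
Add 8 hours 45 minutes leg 3 → 08:29 UTC (Jul 27).
Kyiv is UTC+3:00, so local arrival = 08:29 + 3:00 = 11:29 on Jul 27.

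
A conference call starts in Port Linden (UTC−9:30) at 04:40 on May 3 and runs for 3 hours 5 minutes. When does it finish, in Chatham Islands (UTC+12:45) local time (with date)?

06:00 on May 4

Convert start to UTC: 04:40 + 9:30 = 14:10 UTC on May 3.
Add 3 hours and 5 minutes duration → 17:15 UTC.
Chatham Islands is UTC+12:45, so local end time = 17:15 + 12:45 = 06:00 on May 4.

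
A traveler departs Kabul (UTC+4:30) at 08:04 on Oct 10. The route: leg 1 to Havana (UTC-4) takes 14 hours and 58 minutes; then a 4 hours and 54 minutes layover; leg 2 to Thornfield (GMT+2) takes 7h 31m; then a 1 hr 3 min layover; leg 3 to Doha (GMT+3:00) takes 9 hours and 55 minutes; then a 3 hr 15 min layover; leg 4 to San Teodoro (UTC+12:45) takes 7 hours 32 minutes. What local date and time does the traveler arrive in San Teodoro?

Convert departure to UTC: 08:04 − 4:30 = 03:34 UTC on Oct 10.
Add 14 hours and 58 minutes leg 1 → 18:32 UTC.
Add 4 hours 54 minutes layover in Havana → 23:26 UTC.
Add 7 hours and 31 minutes leg 2 → 06:57 UTC (Oct 11).
Add 1 hour and 3 minutes layover in Thornfield → 08:00 UTC.
Add 9 hours and 55 minutes leg 3 → 17:55 UTC.
Add 3 hours and 15 minutes layover in Doha → 21:10 UTC.
Add 7 hours and 32 minutes leg 4 → 04:42 UTC (Oct 12).
San Teodoro is UTC+12:45, so local arrival = 04:42 + 12:45 = 17:27 on Oct 12.

17:27 on Oct 12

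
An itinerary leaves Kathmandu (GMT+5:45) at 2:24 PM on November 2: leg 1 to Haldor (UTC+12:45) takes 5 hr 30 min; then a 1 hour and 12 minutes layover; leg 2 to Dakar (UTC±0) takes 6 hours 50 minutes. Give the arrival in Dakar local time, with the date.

10:11 PM on Nov 2

Convert departure to UTC: 2:24 PM − 5:45 = 8:39 AM UTC on Nov 2.
Add 5 hours and 30 minutes leg 1 → 2:09 PM UTC.
Add 1 hour and 12 minutes layover in Haldor → 3:21 PM UTC.
Add 6 hours and 50 minutes leg 2 → 10:11 PM UTC.
Dakar is UTC+0, so local arrival is the same: 10:11 PM on Nov 2.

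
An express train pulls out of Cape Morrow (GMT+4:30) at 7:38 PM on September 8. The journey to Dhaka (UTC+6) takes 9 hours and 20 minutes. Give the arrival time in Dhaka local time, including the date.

6:28 AM on Sep 9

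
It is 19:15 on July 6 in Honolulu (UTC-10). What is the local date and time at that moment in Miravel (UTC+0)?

In UTC: 19:15 + 10:00 = 05:15 on Jul 7.
Miravel is UTC+0, so it is 05:15 on Jul 7.

05:15 on Jul 7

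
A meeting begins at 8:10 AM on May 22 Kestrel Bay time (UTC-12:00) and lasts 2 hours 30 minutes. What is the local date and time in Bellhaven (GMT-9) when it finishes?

Convert start to UTC: 8:10 AM + 12:00 = 8:10 PM UTC on May 22.
Add 2 hours and 30 minutes duration → 10:40 PM UTC.
Bellhaven is UTC−9:00, so local end time = 10:40 PM − 9:00 = 1:40 PM on May 22.

1:40 PM on May 22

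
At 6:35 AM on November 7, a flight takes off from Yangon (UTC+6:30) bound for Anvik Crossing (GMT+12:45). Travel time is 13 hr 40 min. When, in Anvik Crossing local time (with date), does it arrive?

2:30 AM on November 8

Anvik Crossing is 6:15 ahead of Yangon.
After 13 hours 40 minutes it is 8:15 PM in Yangon.
Shift by the zone difference: 8:15 PM + 6:15 = 2:30 AM on Nov 8 in Anvik Crossing.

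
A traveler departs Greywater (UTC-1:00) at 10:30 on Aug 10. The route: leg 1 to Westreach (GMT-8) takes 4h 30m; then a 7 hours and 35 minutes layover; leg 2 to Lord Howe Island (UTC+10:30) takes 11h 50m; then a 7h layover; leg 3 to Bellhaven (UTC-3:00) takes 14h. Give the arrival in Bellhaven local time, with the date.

05:25 on August 12

Convert departure to UTC: 10:30 + 1:00 = 11:30 UTC on Aug 10.
Add 4 hours 30 minutes leg 1 → 16:00 UTC.
Add 7 hours 35 minutes layover in Westreach → 23:35 UTC.
Add 11 hours 50 minutes leg 2 → 11:25 UTC (Aug 11).
Add 7 hours layover in Lord Howe Island → 18:25 UTC.
Add 14 hours leg 3 → 08:25 UTC (Aug 12).
Bellhaven is UTC−3:00, so local arrival = 08:25 − 3:00 = 05:25 on Aug 12.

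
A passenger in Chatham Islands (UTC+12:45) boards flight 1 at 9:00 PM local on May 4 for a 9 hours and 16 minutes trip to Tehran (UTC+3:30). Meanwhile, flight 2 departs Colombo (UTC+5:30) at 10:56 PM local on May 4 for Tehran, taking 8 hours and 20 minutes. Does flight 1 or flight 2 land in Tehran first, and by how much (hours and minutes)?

Flight 1 in UTC: 9:00 PM − 12:45 = 8:15 AM on May 4.
+9 hours and 16 minutes → arrive 5:31 PM UTC on May 4.
Flight 2 in UTC: 10:56 PM − 5:30 = 5:26 PM on May 4.
+8 hours 20 minutes → arrive 1:46 AM UTC on May 5.
Flight 1 lands earlier by 8 hours 15 minutes.

the first, by 8 hours 15 minutes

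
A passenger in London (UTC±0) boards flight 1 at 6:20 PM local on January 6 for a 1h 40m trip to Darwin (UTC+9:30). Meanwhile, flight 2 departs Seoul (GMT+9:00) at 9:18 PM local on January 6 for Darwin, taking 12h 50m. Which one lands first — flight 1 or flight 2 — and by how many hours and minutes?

the first, by 5 hours 8 minutes

Flight 1 departs at 6:20 PM UTC (Jan 6).
+1 hour 40 minutes → arrive 8:00 PM UTC on Jan 6.
Flight 2 in UTC: 9:18 PM − 9:00 = 12:18 PM on Jan 6.
+12 hours 50 minutes → arrive 1:08 AM UTC on Jan 7.
Flight 1 lands earlier by 5 hours 8 minutes.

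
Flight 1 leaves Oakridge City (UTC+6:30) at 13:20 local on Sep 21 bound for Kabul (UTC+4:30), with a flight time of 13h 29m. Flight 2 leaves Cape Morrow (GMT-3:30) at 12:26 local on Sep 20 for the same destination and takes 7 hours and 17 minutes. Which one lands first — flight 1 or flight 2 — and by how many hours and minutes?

the second, by 21 hours 6 minutes

Flight 1 in UTC: 13:20 − 6:30 = 06:50 on Sep 21.
+13 hours and 29 minutes → arrive 20:19 UTC on Sep 21.
Flight 2 in UTC: 12:26 + 3:30 = 15:56 on Sep 20.
+7 hours and 17 minutes → arrive 23:13 UTC on Sep 20.
Flight 2 lands earlier by 21 hours 6 minutes.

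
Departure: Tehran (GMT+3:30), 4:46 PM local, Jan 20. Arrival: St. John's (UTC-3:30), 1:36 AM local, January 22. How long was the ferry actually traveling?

39 hours 50 minutes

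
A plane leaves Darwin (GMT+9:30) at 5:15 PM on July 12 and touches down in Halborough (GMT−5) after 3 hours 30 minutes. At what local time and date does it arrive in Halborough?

6:15 AM on Jul 12

Convert departure to UTC: 5:15 PM − 9:30 = 7:45 AM UTC on Jul 12.
Add 3 hours 30 minutes travel time → 11:15 AM UTC.
Halborough is UTC−5:00, so local arrival = 11:15 AM − 5:00 = 6:15 AM on Jul 12.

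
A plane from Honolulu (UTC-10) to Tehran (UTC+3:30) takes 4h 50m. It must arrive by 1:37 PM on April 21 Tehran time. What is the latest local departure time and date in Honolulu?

7:17 PM on April 20

Target arrival in UTC: 1:37 PM − 3:30 = 10:07 AM on Apr 21.
Subtract 4 hours 50 minutes → departure 5:17 AM UTC on Apr 21.
Honolulu is UTC−10:00: 5:17 AM − 10:00 = 7:17 PM on Apr 20.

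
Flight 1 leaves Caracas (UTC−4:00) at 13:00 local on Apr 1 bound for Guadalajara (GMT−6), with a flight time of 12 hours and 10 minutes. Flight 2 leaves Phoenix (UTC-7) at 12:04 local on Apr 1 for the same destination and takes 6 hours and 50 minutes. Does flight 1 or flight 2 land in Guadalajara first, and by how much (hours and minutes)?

the second, by 3 hours 16 minutes

Flight 1 in UTC: 13:00 + 4:00 = 17:00 on Apr 1.
+12 hours and 10 minutes → arrive 05:10 UTC on Apr 2.
Flight 2 in UTC: 12:04 + 7:00 = 19:04 on Apr 1.
+6 hours 50 minutes → arrive 01:54 UTC on Apr 2.
Flight 2 lands earlier by 3 hours 16 minutes.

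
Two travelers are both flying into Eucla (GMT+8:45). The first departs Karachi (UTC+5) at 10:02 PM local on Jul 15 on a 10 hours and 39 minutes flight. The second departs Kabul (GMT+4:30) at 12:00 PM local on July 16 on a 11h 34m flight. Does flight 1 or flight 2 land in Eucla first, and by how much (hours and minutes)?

the first, by 15 hours 23 minutes

Flight 1 in UTC: 10:02 PM − 5:00 = 5:02 PM on Jul 15.
+10 hours and 39 minutes → arrive 3:41 AM UTC on Jul 16.
Flight 2 in UTC: 12:00 PM − 4:30 = 7:30 AM on Jul 16.
+11 hours and 34 minutes → arrive 7:04 PM UTC on Jul 16.
Flight 1 lands earlier by 15 hours 23 minutes.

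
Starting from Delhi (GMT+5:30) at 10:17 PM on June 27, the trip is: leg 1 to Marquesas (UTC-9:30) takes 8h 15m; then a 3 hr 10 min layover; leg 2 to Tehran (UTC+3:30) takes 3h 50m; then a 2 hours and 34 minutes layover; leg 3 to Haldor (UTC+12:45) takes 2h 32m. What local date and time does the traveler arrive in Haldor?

1:53 AM on June 29

Convert departure to UTC: 10:17 PM − 5:30 = 4:47 PM UTC on Jun 27.
Add 8 hours 15 minutes leg 1 → 1:02 AM UTC (Jun 28).
Add 3 hours 10 minutes layover in Marquesas → 4:12 AM UTC.
Add 3 hours and 50 minutes leg 2 → 8:02 AM UTC.
Add 2 hours and 34 minutes layover in Tehran → 10:36 AM UTC.
Add 2 hours 32 minutes leg 3 → 1:08 PM UTC.
Haldor is UTC+12:45, so local arrival = 1:08 PM + 12:45 = 1:53 AM on Jun 29.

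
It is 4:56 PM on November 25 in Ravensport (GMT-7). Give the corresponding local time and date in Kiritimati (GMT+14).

In UTC: 4:56 PM + 7:00 = 11:56 PM on Nov 25.
Kiritimati is UTC+14:00: 11:56 PM + 14:00 = 1:56 PM on Nov 26.

1:56 PM on November 26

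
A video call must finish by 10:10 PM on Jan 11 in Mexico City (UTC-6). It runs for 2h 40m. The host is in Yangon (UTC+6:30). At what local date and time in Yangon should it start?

Target end time in UTC: 10:10 PM + 6:00 = 4:10 AM on Jan 12.
Subtract 2 hours and 40 minutes → start 1:30 AM UTC on Jan 12.
Yangon is UTC+6:30: 1:30 AM + 6:30 = 8:00 AM on Jan 12.

8:00 AM on January 12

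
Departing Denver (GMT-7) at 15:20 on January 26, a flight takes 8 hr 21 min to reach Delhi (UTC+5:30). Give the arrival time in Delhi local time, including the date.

12:11 on Jan 27

Delhi is 12:30 ahead of Denver.
After 8 hours and 21 minutes it is 23:41 in Denver.
Shift by the zone difference: 23:41 + 12:30 = 12:11 on Jan 27 in Delhi.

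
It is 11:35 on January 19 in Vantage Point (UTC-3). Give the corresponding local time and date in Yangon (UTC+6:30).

21:05 on Jan 19

In UTC: 11:35 + 3:00 = 14:35 on Jan 19.
Yangon is UTC+6:30: 14:35 + 6:30 = 21:05 on Jan 19.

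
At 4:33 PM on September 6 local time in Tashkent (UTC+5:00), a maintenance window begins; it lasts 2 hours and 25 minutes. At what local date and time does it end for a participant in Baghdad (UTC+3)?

4:58 PM on September 6

Baghdad is 2:00 behind Tashkent.
After 2 hours 25 minutes it is 6:58 PM in Tashkent.
Shift by the zone difference: 6:58 PM − 2:00 = 4:58 PM on Sep 6 in Baghdad.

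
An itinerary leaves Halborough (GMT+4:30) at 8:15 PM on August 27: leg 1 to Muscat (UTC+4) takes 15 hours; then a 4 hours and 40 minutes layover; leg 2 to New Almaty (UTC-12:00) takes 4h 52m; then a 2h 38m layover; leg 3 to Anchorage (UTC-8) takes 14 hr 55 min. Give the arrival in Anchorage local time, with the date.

1:50 AM on August 29

Convert departure to UTC: 8:15 PM − 4:30 = 3:45 PM UTC on Aug 27.
Add 15 hours leg 1 → 6:45 AM UTC (Aug 28).
Add 4 hours 40 minutes layover in Muscat → 11:25 AM UTC.
Add 4 hours 52 minutes leg 2 → 4:17 PM UTC.
Add 2 hours and 38 minutes layover in New Almaty → 6:55 PM UTC.
Add 14 hours and 55 minutes leg 3 → 9:50 AM UTC (Aug 29).
Anchorage is UTC−8:00, so local arrival = 9:50 AM − 8:00 = 1:50 AM on Aug 29.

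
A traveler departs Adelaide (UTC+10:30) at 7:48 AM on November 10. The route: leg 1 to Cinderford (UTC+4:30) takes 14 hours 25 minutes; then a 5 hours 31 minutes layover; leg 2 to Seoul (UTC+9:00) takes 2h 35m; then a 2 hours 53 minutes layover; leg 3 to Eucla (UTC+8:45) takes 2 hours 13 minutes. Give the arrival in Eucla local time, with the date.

9:40 AM on November 11

Convert departure to UTC: 7:48 AM − 10:30 = 9:18 PM UTC on Nov 9.
Add 14 hours 25 minutes leg 1 → 11:43 AM UTC (Nov 10).
Add 5 hours and 31 minutes layover in Cinderford → 5:14 PM UTC.
Add 2 hours 35 minutes leg 2 → 7:49 PM UTC.
Add 2 hours 53 minutes layover in Seoul → 10:42 PM UTC.
Add 2 hours and 13 minutes leg 3 → 12:55 AM UTC (Nov 11).
Eucla is UTC+8:45, so local arrival = 12:55 AM + 8:45 = 9:40 AM on Nov 11.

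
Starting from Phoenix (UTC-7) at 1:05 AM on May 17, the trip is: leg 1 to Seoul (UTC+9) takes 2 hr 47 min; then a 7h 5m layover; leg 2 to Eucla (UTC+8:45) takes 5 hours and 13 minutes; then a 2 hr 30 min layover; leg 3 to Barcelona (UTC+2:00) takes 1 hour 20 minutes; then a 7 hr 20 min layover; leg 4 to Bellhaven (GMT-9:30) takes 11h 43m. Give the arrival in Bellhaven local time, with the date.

Convert departure to UTC: 1:05 AM + 7:00 = 8:05 AM UTC on May 17.
Add 2 hours 47 minutes leg 1 → 10:52 AM UTC.
Add 7 hours and 5 minutes layover in Seoul → 5:57 PM UTC.
Add 5 hours and 13 minutes leg 2 → 11:10 PM UTC.
Add 2 hours and 30 minutes layover in Eucla → 1:40 AM UTC (May 18).
Add 1 hour 20 minutes leg 3 → 3:00 AM UTC.
Add 7 hours and 20 minutes layover in Barcelona → 10:20 AM UTC.
Add 11 hours and 43 minutes leg 4 → 10:03 PM UTC.
Bellhaven is UTC−9:30, so local arrival = 10:03 PM − 9:30 = 12:33 PM on May 18.

12:33 PM on May 18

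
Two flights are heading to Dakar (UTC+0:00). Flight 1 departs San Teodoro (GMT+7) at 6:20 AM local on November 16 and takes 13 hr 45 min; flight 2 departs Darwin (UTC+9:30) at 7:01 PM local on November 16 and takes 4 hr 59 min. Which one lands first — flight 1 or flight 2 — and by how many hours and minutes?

the first, by 1 hour 25 minutes

Flight 1 in UTC: 6:20 AM − 7:00 = 11:20 PM on Nov 15.
+13 hours 45 minutes → arrive 1:05 PM UTC on Nov 16.
Flight 2 in UTC: 7:01 PM − 9:30 = 9:31 AM on Nov 16.
+4 hours and 59 minutes → arrive 2:30 PM UTC on Nov 16.
Flight 1 lands earlier by 1 hour 25 minutes.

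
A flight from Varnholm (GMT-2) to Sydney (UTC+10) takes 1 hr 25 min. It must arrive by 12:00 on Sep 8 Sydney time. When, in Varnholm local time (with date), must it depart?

22:35 on September 7

Target arrival in UTC: 12:00 − 10:00 = 02:00 on Sep 8.
Subtract 1 hour and 25 minutes → departure 00:35 UTC on Sep 8.
Varnholm is UTC−2:00: 00:35 − 2:00 = 22:35 on Sep 7.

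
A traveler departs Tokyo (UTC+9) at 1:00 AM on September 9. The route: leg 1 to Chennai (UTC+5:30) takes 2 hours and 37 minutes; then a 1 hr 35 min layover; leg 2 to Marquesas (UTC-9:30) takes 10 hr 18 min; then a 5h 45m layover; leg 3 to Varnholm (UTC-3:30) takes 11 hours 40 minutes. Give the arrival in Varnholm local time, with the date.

8:25 PM on September 9

Convert departure to UTC: 1:00 AM − 9:00 = 4:00 PM UTC on Sep 8.
Add 2 hours and 37 minutes leg 1 → 6:37 PM UTC.
Add 1 hour and 35 minutes layover in Chennai → 8:12 PM UTC.
Add 10 hours and 18 minutes leg 2 → 6:30 AM UTC (Sep 9).
Add 5 hours 45 minutes layover in Marquesas → 12:15 PM UTC.
Add 11 hours 40 minutes leg 3 → 11:55 PM UTC.
Varnholm is UTC−3:30, so local arrival = 11:55 PM − 3:30 = 8:25 PM on Sep 9.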